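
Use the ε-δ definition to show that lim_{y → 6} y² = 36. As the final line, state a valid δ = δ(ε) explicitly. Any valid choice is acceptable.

Let ε > 0. We seek δ > 0 with 0 < |y − 6| < δ ⇒ |y² − 36| < ε.
Factor: y² − 36 = (y − 6)(y + 6), so |y² − 36| = |y − 6|·|y + 6|.
Restrict δ ≤ 1. Then |y − 6| < 1 gives |y| < 7, so by the triangle inequality |y + 6| ≤ 7 + 6 = 13.
Hence |y² − 36| ≤ 13|y − 6|, which is < ε once |y − 6| < ε/13.
Take δ = min(1, ε/13). If 0 < |y − 6| < δ then both bounds hold and |y² − 36| ≤ 13|y − 6| < 13·(ε/13) = ε.

δ = min(1, ε/13)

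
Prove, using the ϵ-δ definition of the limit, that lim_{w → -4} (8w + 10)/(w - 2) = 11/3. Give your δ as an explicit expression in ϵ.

Fix ϵ > 0. We want δ > 0 with 0 < |w + 4| < δ ⇒ |(8w + 10)/(w - 2) − (11/3)| < ϵ.
Combining over a common denominator, (8w + 10)/(w - 2) − (11/3) = [(8w + 10)·(-6) − (-22)·(w - 2)] / [(-6)·(w - 2)] = -26(w + 4) / ((-6)(w - 2)).
So |(8w + 10)/(w - 2) − (11/3)| = 26|w + 4| / (6·|w − 2|).
Restrict δ ≤ 3. Then |w + 4| < 3 gives |w − 2| = |(w + 4) + (-6)| ≥ 6 − 3 = 3.
Hence |(8w + 10)/(w - 2) − (11/3)| < 26|w + 4|/(6·3) = (13/9)|w + 4|, which is < ϵ once |w + 4| < (9/13)ϵ.
Take δ = min(3, (9/13)ϵ). Then 0 < |w + 4| < δ forces both bounds, so |(8w + 10)/(w - 2) − (11/3)| < ϵ.

δ = min(3, (9/13)ϵ)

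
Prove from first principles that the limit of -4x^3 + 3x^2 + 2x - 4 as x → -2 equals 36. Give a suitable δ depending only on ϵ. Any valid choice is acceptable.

Let ϵ > 0. We want δ > 0 such that 0 < |x + 2| < δ implies |(-4x^3 + 3x^2 + 2x - 4) − 36| < ϵ.
(-4x^3 + 3x^2 + 2x - 4) − 36 = -4x^3 + 3x^2 + 2x - 40 = (x + 2)(-4x^2 + 11x - 20).
So |(-4x^3 + 3x^2 + 2x - 4) − 36| = |x + 2|·|-4x^2 + 11x - 20|.
Assume first that |x + 2| < 2, so |x| < 4. Then |-4x^2 + 11x - 20| ≤ 4·4^2 + 11·4 + 20 = 128.
Hence |(-4x^3 + 3x^2 + 2x - 4) − 36| ≤ 128|x + 2| < ϵ provided |x + 2| < ϵ/128.
Choosing δ = min(2, ϵ/128) ensures both conditions, hence |(-4x^3 + 3x^2 + 2x - 4) − 36| < ϵ.

δ = min(2, ϵ/128)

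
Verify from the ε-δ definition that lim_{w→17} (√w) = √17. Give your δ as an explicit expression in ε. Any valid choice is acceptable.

δ = min(17, √17·ε)

Fix ε > 0. We want δ > 0 such that 0 < |w − 17| < δ implies |√w − √17| < ε.
Rationalise: √w − √17 = (w − 17)/(√w + √17), so |√w − √17| = |w − 17|/(√w + √17).
Restrict δ ≤ 17 so that |w − 17| < 17 forces w > 0, and then √w + √17 > √17.
Hence |√w − √17| < |w − 17|/√17, which is < ε once |w − 17| < √17·ε.
Take δ = min(17, √17·ε). If 0 < |w − 17| < δ then w > 0 and |√w − √17| < |w − 17|/√17 < ε.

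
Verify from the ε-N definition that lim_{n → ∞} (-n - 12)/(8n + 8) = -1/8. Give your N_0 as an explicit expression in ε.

N_0 = (11/8)/ε

Fix ε > 0. For n ≥ 1, |(-n - 12)/(8n + 8) + 1/8| = |-88|/(8(8n + 8)) = 88/(8(8n + 8)).
Since 8n + 8 ≥ 8n for n ≥ 1, this is ≤ 88/(8·8n) = (11/8)/n.
So |(-n - 12)/(8n + 8) + 1/8| < ε whenever n > (11/8)/ε.
Take N_0 = (11/8)/ε. If n > N_0 then |(-n - 12)/(8n + 8) + 1/8| ≤ (11/8)/n < ε.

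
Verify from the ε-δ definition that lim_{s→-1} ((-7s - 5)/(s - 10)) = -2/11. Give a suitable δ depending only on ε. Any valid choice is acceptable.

δ = min(11/2, (121/150)ε)

Suppose ε > 0. We want δ > 0 with 0 < |s + 1| < δ ⇒ |(-7s - 5)/(s - 10) + 2/11| < ε.
Combining over a common denominator, (-7s - 5)/(s - 10) + 2/11 = [(-7s - 5)·(-11) − 2·(s - 10)] / [(-11)·(s - 10)] = 75(s + 1) / ((-11)(s - 10)).
So |(-7s - 5)/(s - 10) + 2/11| = 75|s + 1| / (11·|s − 10|).
Require δ ≤ 11/2, so |s − 10| ≥ |-11| − |s + 1| > 11 − 11/2 = 11/2.
Hence |(-7s - 5)/(s - 10) + 2/11| < 75|s + 1|/(11·(11/2)) = (150/121)|s + 1|, which is < ε once |s + 1| < (121/150)ε.
Take δ = min(11/2, (121/150)ε). Then 0 < |s + 1| < δ forces both bounds, so |(-7s - 5)/(s - 10) + 2/11| < ε.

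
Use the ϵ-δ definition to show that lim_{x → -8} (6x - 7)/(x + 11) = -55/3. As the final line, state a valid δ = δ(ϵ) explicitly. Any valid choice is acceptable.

δ = min(3/2, (9/146)ϵ)

Let ϵ > 0. We want δ > 0 with 0 < |x + 8| < δ ⇒ |(6x - 7)/(x + 11) + 55/3| < ϵ.
Combining over a common denominator, (6x - 7)/(x + 11) + 55/3 = [(6x - 7)·3 − (-55)·(x + 11)] / [3·(x + 11)] = 73(x + 8) / (3(x + 11)).
So |(6x - 7)/(x + 11) + 55/3| = 73|x + 8| / (3·|x + 11|).
Require δ ≤ 3/2, so |x + 11| ≥ |3| − |x + 8| > 3 − 3/2 = 3/2.
Hence |(6x - 7)/(x + 11) + 55/3| < 73|x + 8|/(3·(3/2)) = (146/9)|x + 8|, which is < ϵ once |x + 8| < (9/146)ϵ.
Take δ = min(3/2, (9/146)ϵ). Then 0 < |x + 8| < δ forces both bounds, so |(6x - 7)/(x + 11) + 55/3| < ϵ.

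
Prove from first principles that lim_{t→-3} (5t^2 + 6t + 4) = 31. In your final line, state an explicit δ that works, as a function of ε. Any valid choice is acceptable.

Suppose ε > 0. We want δ > 0 such that 0 < |t + 3| < δ implies |(5t^2 + 6t + 4) − 31| < ε.
(5t^2 + 6t + 4) − 31 = 5t^2 + 6t - 27 = (t + 3)(5t - 9).
So |(5t^2 + 6t + 4) − 31| = |t + 3|·|5t - 9|.
Assume first that |t + 3| < 2, so |t| < 5. Then |5t - 9| ≤ 5·5 + 9 = 34.
Hence |(5t^2 + 6t + 4) − 31| ≤ 34|t + 3| < ε provided |t + 3| < ε/34.
Choosing δ = min(2, ε/34) ensures both conditions, hence |(5t^2 + 6t + 4) − 31| < ε.

δ = min(2, ε/34)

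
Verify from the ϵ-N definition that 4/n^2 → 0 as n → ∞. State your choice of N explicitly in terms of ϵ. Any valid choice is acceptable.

Suppose ϵ > 0. For n ≥ 1, |4/n^2 − 0| = 4/n^2.
4/n^2 < ϵ ⇔ n^2 > 4/ϵ ⇔ n > (4/ϵ)^{1/2}.
Take N = (4/ϵ)^{1/2}. Then n > N implies 4/n^2 < ϵ.

N = (4/ϵ)^{1/2}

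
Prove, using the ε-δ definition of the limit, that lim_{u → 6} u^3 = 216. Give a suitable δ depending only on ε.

Suppose ε > 0. We seek δ > 0 with 0 < |u − 6| < δ ⇒ |u^3 − 216| < ε.
Factor: u^3 − 216 = (u − 6)(u^2 + 6u + 36), so |u^3 − 216| = |u − 6|·|u^2 + 6u + 36|.
Impose δ ≤ 1 so that |u| < 7; then |u^2 + 6u + 36| ≤ 127.
Hence |u^3 − 216| ≤ 127|u − 6|, which is < ε once |u − 6| < ε/127.
Take δ = min(1, ε/127). If 0 < |u − 6| < δ then both bounds hold and |u^3 − 216| ≤ 127|u − 6| < 127·(ε/127) = ε.

δ = min(1, ε/127)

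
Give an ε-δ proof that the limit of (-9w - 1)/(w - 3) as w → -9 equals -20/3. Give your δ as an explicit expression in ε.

Fix ε > 0. We want δ > 0 with 0 < |w + 9| < δ ⇒ |(-9w - 1)/(w - 3) + 20/3| < ε.
Combining over a common denominator, (-9w - 1)/(w - 3) + 20/3 = [(-9w - 1)·(-12) − 80·(w - 3)] / [(-12)·(w - 3)] = 28(w + 9) / ((-12)(w - 3)).
So |(-9w - 1)/(w - 3) + 20/3| = 28|w + 9| / (12·|w − 3|).
Restrict δ ≤ 6. Then |w + 9| < 6 gives |w − 3| = |(w + 9) + (-12)| ≥ 12 − 6 = 6.
Hence |(-9w - 1)/(w - 3) + 20/3| < 28|w + 9|/(12·6) = (7/18)|w + 9|, which is < ε once |w + 9| < (18/7)ε.
Take δ = min(6, (18/7)ε). Then 0 < |w + 9| < δ forces both bounds, so |(-9w - 1)/(w - 3) + 20/3| < ε.

δ = min(6, (18/7)ε)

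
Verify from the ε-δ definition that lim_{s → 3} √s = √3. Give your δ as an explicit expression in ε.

δ = min(3, √3·ε)

Let ε > 0. We want δ > 0 such that 0 < |s − 3| < δ implies |√s − √3| < ε.
Rationalise: √s − √3 = (s − 3)/(√s + √3), so |√s − √3| = |s − 3|/(√s + √3).
Restrict δ ≤ 3 so that |s − 3| < 3 forces s > 0, and then √s + √3 > √3.
Hence |√s − √3| < |s − 3|/√3, which is < ε once |s − 3| < √3·ε.
Take δ = min(3, √3·ε). If 0 < |s − 3| < δ then s > 0 and |√s − √3| < |s − 3|/√3 < ε.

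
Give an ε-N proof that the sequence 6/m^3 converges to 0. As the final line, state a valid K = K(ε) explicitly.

K = (6/ε)^{1/3}

Fix ε > 0. For m ≥ 1, |6/m^3 − 0| = 6/m^3.
6/m^3 < ε ⇔ m^3 > 6/ε ⇔ m > (6/ε)^{1/3}.
Take K = (6/ε)^{1/3}. Then m > K implies 6/m^3 < ε.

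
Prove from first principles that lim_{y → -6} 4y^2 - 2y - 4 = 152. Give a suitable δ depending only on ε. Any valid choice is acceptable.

Let ε > 0 be given. We want δ > 0 such that 0 < |y + 6| < δ implies |(4y^2 - 2y - 4) − 152| < ε.
(4y^2 - 2y - 4) − 152 = 4y^2 - 2y - 156 = (y + 6)(4y - 26).
So |(4y^2 - 2y - 4) − 152| = |y + 6|·|4y - 26|.
Require δ ≤ 2. Then |y + 6| < 2 gives |y| < 8, and by the triangle inequality |4y - 26| ≤ 4·8 + 26 = 58.
Hence |(4y^2 - 2y - 4) − 152| ≤ 58|y + 6| < ε provided |y + 6| < ε/58.
Take δ = min(2, ε/58). Then 0 < |y + 6| < δ gives both |y + 6| < 2 and |y + 6| < ε/58, so |(4y^2 - 2y - 4) − 152| < ε.

δ = min(2, ε/58)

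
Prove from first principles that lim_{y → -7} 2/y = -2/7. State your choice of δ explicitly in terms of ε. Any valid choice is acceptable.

Fix ε > 0. We seek δ > 0 such that 0 < |y + 7| < δ implies |2/y + 2/7| < ε.
|2/y + 2/7| = 2·|-7 − y|/(7·|y|) = 2|y + 7|/(7|y|).
Restrict δ ≤ 7/2. Then |y + 7| < 7/2 gives |y| > 7/2, so 7|y| > 49/2.
Then |2/y + 2/7| < 2|y + 7|/(49/2), which is < ε when |y + 7| < (49/4)ε.
Take δ = min(7/2, (49/4)ε). Then 0 < |y + 7| < δ gives both |y + 7| < 7/2 and |y + 7| < (49/4)ε, so |2/y + 2/7| < ε.

δ = min(7/2, (49/4)ε)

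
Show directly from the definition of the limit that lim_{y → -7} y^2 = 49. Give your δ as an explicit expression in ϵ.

δ = min(1, ϵ/15)

Let ϵ > 0. We seek δ > 0 with 0 < |y + 7| < δ ⇒ |y^2 − 49| < ϵ.
Factor: y^2 − 49 = (y + 7)(y - 7), so |y^2 − 49| = |y + 7|·|y - 7|.
Impose δ ≤ 1 so that |y| < 8; then |y - 7| ≤ 15.
Hence |y^2 − 49| ≤ 15|y + 7|, which is < ϵ once |y + 7| < ϵ/15.
Take δ = min(1, ϵ/15). If 0 < |y + 7| < δ then both bounds hold and |y^2 − 49| ≤ 15|y + 7| < 15·(ϵ/15) = ϵ.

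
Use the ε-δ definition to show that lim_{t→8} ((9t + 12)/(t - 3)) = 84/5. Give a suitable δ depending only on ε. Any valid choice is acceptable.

δ = min(5/2, (25/78)ε)

Let ε > 0 be given. We want δ > 0 with 0 < |t − 8| < δ ⇒ |(9t + 12)/(t - 3) − (84/5)| < ε.
Combining over a common denominator, (9t + 12)/(t - 3) − (84/5) = [(9t + 12)·5 − 84·(t - 3)] / [5·(t - 3)] = -39(t − 8) / (5(t - 3)).
So |(9t + 12)/(t - 3) − (84/5)| = 39|t − 8| / (5·|t − 3|).
Require δ ≤ 5/2, so |t − 3| ≥ |5| − |t − 8| > 5 − 5/2 = 5/2.
Hence |(9t + 12)/(t - 3) − (84/5)| < 39|t − 8|/(5·(5/2)) = (78/25)|t − 8|, which is < ε once |t − 8| < (25/78)ε.
Take δ = min(5/2, (25/78)ε). Then 0 < |t − 8| < δ forces both bounds, so |(9t + 12)/(t - 3) − (84/5)| < ε.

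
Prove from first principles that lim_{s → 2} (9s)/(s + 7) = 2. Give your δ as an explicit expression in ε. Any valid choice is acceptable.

Fix ε > 0. We want δ > 0 with 0 < |s − 2| < δ ⇒ |(9s)/(s + 7) − 2| < ε.
Combining over a common denominator, (9s)/(s + 7) − 2 = [(9s)·9 − 18·(s + 7)] / [9·(s + 7)] = 63(s − 2) / (9(s + 7)).
So |(9s)/(s + 7) − 2| = 63|s − 2| / (9·|s + 7|).
Require δ ≤ 9/2, so |s + 7| ≥ |9| − |s − 2| > 9 − 9/2 = 9/2.
Hence |(9s)/(s + 7) − 2| < 63|s − 2|/(9·(9/2)) = (14/9)|s − 2|, which is < ε once |s − 2| < (9/14)ε.
Take δ = min(9/2, (9/14)ε). Then 0 < |s − 2| < δ forces both bounds, so |(9s)/(s + 7) − 2| < ε.

δ = min(9/2, (9/14)ε)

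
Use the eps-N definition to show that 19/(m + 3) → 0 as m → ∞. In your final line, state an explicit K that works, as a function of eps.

K = 19/eps

Let eps > 0. For m ≥ 1, |19/(m + 3) − 0| = 19/(m + 3) ≤ 19/m.
We need 19/m < eps, i.e. m > 19/eps.
Take K = 19/eps. If m > K then |19/(m + 3)| ≤ 19/m < eps.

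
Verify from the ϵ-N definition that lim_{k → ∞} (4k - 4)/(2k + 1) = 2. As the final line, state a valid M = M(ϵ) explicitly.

M = 3/ϵ

Suppose ϵ > 0. For k ≥ 1, |(4k - 4)/(2k + 1) − 2| = |-12|/(2(2k + 1)) = 12/(2(2k + 1)).
Since 2k + 1 ≥ 2k for k ≥ 1, this is ≤ 12/(2·2k) = 3/k.
So |(4k - 4)/(2k + 1) − 2| < ϵ whenever k > 3/ϵ.
Take M = 3/ϵ. If k > M then |(4k - 4)/(2k + 1) − 2| ≤ 3/k < ϵ.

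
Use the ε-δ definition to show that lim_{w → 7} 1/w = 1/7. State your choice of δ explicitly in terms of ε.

δ = min(7/2, (49/2)ε)

Fix ε > 0. We seek δ > 0 such that 0 < |w − 7| < δ implies |1/w − (1/7)| < ε.
|1/w − (1/7)| = |7 − w|/(7·|w|) = |w − 7|/(7|w|).
Restrict δ ≤ 7/2. Then |w − 7| < 7/2 gives |w| > 7/2, so 7|w| > 49/2.
Then |1/w − (1/7)| < |w − 7|/(49/2), which is < ε when |w − 7| < (49/2)ε.
Take δ = min(7/2, (49/2)ε). Then 0 < |w − 7| < δ gives both |w − 7| < 7/2 and |w − 7| < (49/2)ε, so |1/w − (1/7)| < ε.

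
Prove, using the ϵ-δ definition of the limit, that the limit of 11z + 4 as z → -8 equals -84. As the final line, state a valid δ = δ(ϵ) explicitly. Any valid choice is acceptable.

δ = ϵ/11

Suppose ϵ > 0. We need δ > 0 so that 0 < |z + 8| < δ implies |(11z + 4) + 84| < ϵ.
|(11z + 4) + 84| = |11z + 88| = 11|z + 8|.
So 11|z + 8| < ϵ exactly when |z + 8| < ϵ/11.
Take δ = ϵ/11. If 0 < |z + 8| < δ then |(11z + 4) + 84| = 11|z + 8| < 11·(ϵ/11) = ϵ.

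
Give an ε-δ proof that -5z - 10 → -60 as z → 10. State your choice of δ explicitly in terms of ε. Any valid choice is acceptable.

δ = ε/5

Fix ε > 0. We need δ > 0 so that 0 < |z − 10| < δ implies |(-5z - 10) + 60| < ε.
|(-5z - 10) + 60| = |-5z + 50| = 5|z − 10|.
Thus it suffices that |z − 10| < ε/5.
Take δ = ε/5. If 0 < |z − 10| < δ then |(-5z - 10) + 60| = 5|z − 10| < 5·(ε/5) = ε.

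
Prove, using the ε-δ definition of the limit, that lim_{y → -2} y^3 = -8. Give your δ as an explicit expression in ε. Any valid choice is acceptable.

δ = min(1, ε/19)

Let ε > 0 be given. We seek δ > 0 with 0 < |y + 2| < δ ⇒ |y^3 + 8| < ε.
Factor: y^3 + 8 = (y + 2)(y^2 - 2y + 4), so |y^3 + 8| = |y + 2|·|y^2 - 2y + 4|.
Restrict δ ≤ 1. Then |y + 2| < 1 gives |y| < 3, so by the triangle inequality |y^2 - 2y + 4| ≤ 3^2 + 2·3 + 4 = 19.
Hence |y^3 + 8| ≤ 19|y + 2|, which is < ε once |y + 2| < ε/19.
Take δ = min(1, ε/19). If 0 < |y + 2| < δ then both bounds hold and |y^3 + 8| ≤ 19|y + 2| < 19·(ε/19) = ε.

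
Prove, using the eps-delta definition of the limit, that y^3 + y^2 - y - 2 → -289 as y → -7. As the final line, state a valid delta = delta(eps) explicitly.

delta = min(2, eps/176)

Let eps > 0 be given. We want delta > 0 such that 0 < |y + 7| < delta implies |(y^3 + y^2 - y - 2) + 289| < eps.
(y^3 + y^2 - y - 2) + 289 = y^3 + y^2 - y + 287 = (y + 7)(y^2 - 6y + 41).
So |(y^3 + y^2 - y - 2) + 289| = |y + 7|·|y^2 - 6y + 41|.
Require delta ≤ 2. Then |y + 7| < 2 gives |y| < 9, and by the triangle inequality |y^2 - 6y + 41| ≤ 9^2 + 6·9 + 41 = 176.
Hence |(y^3 + y^2 - y - 2) + 289| ≤ 176|y + 7| < eps provided |y + 7| < eps/176.
Take delta = min(2, eps/176). Then 0 < |y + 7| < delta gives both |y + 7| < 2 and |y + 7| < eps/176, so |(y^3 + y^2 - y - 2) + 289| < eps.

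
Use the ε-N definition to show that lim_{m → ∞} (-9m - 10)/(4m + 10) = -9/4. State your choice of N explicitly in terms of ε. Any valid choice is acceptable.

N = (25/8)/ε

Suppose ε > 0. For m ≥ 1, |(-9m - 10)/(4m + 10) + 9/4| = |50|/(4(4m + 10)) = 50/(4(4m + 10)).
Since 4m + 10 ≥ 4m for m ≥ 1, this is ≤ 50/(4·4m) = (25/8)/m.
So |(-9m - 10)/(4m + 10) + 9/4| < ε whenever m > (25/8)/ε.
Take N = (25/8)/ε. If m > N then |(-9m - 10)/(4m + 10) + 9/4| ≤ (25/8)/m < ε.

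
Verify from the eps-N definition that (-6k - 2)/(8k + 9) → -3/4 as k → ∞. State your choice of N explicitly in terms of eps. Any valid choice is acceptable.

N = (19/32)/eps

Let eps > 0. For k ≥ 1, |(-6k - 2)/(8k + 9) + 3/4| = |38|/(8(8k + 9)) = 38/(8(8k + 9)).
Since 8k + 9 ≥ 8k for k ≥ 1, this is ≤ 38/(8·8k) = (19/32)/k.
So |(-6k - 2)/(8k + 9) + 3/4| < eps whenever k > (19/32)/eps.
Take N = (19/32)/eps. If k > N then |(-6k - 2)/(8k + 9) + 3/4| ≤ (19/32)/k < eps.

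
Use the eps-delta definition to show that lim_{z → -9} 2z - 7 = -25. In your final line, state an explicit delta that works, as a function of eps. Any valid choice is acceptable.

Let eps > 0. We need delta > 0 so that 0 < |z + 9| < delta implies |(2z - 7) + 25| < eps.
Since (2z - 7) + 25 = 2(z + 9), we have |(2z - 7) + 25| = 2|z + 9|.
Thus it suffices that |z + 9| < eps/2.
Choosing delta = eps/2 gives |(2z - 7) + 25| = 2|z + 9| < eps whenever |z + 9| < delta.

delta = eps/2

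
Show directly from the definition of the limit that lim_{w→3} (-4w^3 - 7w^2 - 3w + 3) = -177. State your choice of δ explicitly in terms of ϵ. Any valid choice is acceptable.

Let ϵ > 0 be given. We want δ > 0 such that 0 < |w − 3| < δ implies |(-4w^3 - 7w^2 - 3w + 3) + 177| < ϵ.
(-4w^3 - 7w^2 - 3w + 3) + 177 = -4w^3 - 7w^2 - 3w + 180 = (w − 3)(-4w^2 - 19w - 60).
So |(-4w^3 - 7w^2 - 3w + 3) + 177| = |w − 3|·|-4w^2 - 19w - 60|.
Require δ ≤ 2. Then |w − 3| < 2 gives |w| < 5, and by the triangle inequality |-4w^2 - 19w - 60| ≤ 4·5^2 + 19·5 + 60 = 255.
Hence |(-4w^3 - 7w^2 - 3w + 3) + 177| ≤ 255|w − 3| < ϵ provided |w − 3| < ϵ/255.
Choosing δ = min(2, ϵ/255) ensures both conditions, hence |(-4w^3 - 7w^2 - 3w + 3) + 177| < ϵ.

δ = min(2, ϵ/255)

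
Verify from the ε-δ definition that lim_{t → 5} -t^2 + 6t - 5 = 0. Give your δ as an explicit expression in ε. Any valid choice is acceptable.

δ = min(1, ε/7)

Fix ε > 0. We want δ > 0 such that 0 < |t − 5| < δ implies |(-t^2 + 6t - 5)| < ε.
(-t^2 + 6t - 5) = -t^2 + 6t - 5 = (t − 5)(-t + 1).
So |(-t^2 + 6t - 5)| = |t − 5|·|-t + 1|.
Require δ ≤ 1. Then |t − 5| < 1 gives |t| < 6, and by the triangle inequality |-t + 1| ≤ 6 + 1 = 7.
Hence |(-t^2 + 6t - 5)| ≤ 7|t − 5| < ε provided |t − 5| < ε/7.
Choosing δ = min(1, ε/7) ensures both conditions, hence |(-t^2 + 6t - 5)| < ε.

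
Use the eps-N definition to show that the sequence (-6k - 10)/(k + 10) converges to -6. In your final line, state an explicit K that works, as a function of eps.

K = 50/eps

Let eps > 0. For k ≥ 1, |(-6k - 10)/(k + 10) + 6| = |50|/((k + 10)) = 50/((k + 10)).
Since k + 10 ≥ k for k ≥ 1, this is ≤ 50/(k) = 50/k.
So |(-6k - 10)/(k + 10) + 6| < eps whenever k > 50/eps.
Take K = 50/eps. If k > K then |(-6k - 10)/(k + 10) + 6| ≤ 50/k < eps.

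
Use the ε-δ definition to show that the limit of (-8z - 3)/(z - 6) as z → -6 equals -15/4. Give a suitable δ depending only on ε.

δ = min(6, (24/17)ε)

Let ε > 0 be given. We want δ > 0 with 0 < |z + 6| < δ ⇒ |(-8z - 3)/(z - 6) + 15/4| < ε.
Combining over a common denominator, (-8z - 3)/(z - 6) + 15/4 = [(-8z - 3)·(-12) − 45·(z - 6)] / [(-12)·(z - 6)] = 51(z + 6) / ((-12)(z - 6)).
So |(-8z - 3)/(z - 6) + 15/4| = 51|z + 6| / (12·|z − 6|).
Require δ ≤ 6, so |z − 6| ≥ |-12| − |z + 6| > 12 − 6 = 6.
Hence |(-8z - 3)/(z - 6) + 15/4| < 51|z + 6|/(12·6) = (17/24)|z + 6|, which is < ε once |z + 6| < (24/17)ε.
Take δ = min(6, (24/17)ε). Then 0 < |z + 6| < δ forces both bounds, so |(-8z - 3)/(z - 6) + 15/4| < ε.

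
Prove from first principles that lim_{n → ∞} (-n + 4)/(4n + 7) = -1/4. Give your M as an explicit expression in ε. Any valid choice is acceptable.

M = (23/16)/ε

Let ε > 0 be given. For n ≥ 1, |(-n + 4)/(4n + 7) + 1/4| = |23|/(4(4n + 7)) = 23/(4(4n + 7)).
Since 4n + 7 ≥ 4n for n ≥ 1, this is ≤ 23/(4·4n) = (23/16)/n.
So |(-n + 4)/(4n + 7) + 1/4| < ε whenever n > (23/16)/ε.
Take M = (23/16)/ε. If n > M then |(-n + 4)/(4n + 7) + 1/4| ≤ (23/16)/n < ε.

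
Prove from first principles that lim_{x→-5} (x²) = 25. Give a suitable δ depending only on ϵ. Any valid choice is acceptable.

Fix ϵ > 0. We seek δ > 0 with 0 < |x + 5| < δ ⇒ |x² − 25| < ϵ.
Factor: x² − 25 = (x + 5)(x - 5), so |x² − 25| = |x + 5|·|x - 5|.
Restrict δ ≤ 1. Then |x + 5| < 1 gives |x| < 6, so by the triangle inequality |x - 5| ≤ 6 + 5 = 11.
Hence |x² − 25| ≤ 11|x + 5|, which is < ϵ once |x + 5| < ϵ/11.
Take δ = min(1, ϵ/11). If 0 < |x + 5| < δ then both bounds hold and |x² − 25| ≤ 11|x + 5| < 11·(ϵ/11) = ϵ.

δ = min(1, ϵ/11)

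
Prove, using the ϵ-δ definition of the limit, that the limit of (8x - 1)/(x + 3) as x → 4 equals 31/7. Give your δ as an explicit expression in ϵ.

Suppose ϵ > 0. We want δ > 0 with 0 < |x − 4| < δ ⇒ |(8x - 1)/(x + 3) − (31/7)| < ϵ.
Combining over a common denominator, (8x - 1)/(x + 3) − (31/7) = [(8x - 1)·7 − 31·(x + 3)] / [7·(x + 3)] = 25(x − 4) / (7(x + 3)).
So |(8x - 1)/(x + 3) − (31/7)| = 25|x − 4| / (7·|x + 3|).
Require δ ≤ 7/2, so |x + 3| ≥ |7| − |x − 4| > 7 − 7/2 = 7/2.
Hence |(8x - 1)/(x + 3) − (31/7)| < 25|x − 4|/(7·(7/2)) = (50/49)|x − 4|, which is < ϵ once |x − 4| < (49/50)ϵ.
Take δ = min(7/2, (49/50)ϵ). Then 0 < |x − 4| < δ forces both bounds, so |(8x - 1)/(x + 3) − (31/7)| < ϵ.

δ = min(7/2, (49/50)ϵ)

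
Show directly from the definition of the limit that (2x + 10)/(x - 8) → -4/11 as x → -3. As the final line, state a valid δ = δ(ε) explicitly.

Let ε > 0 be given. We want δ > 0 with 0 < |x + 3| < δ ⇒ |(2x + 10)/(x - 8) + 4/11| < ε.
Combining over a common denominator, (2x + 10)/(x - 8) + 4/11 = [(2x + 10)·(-11) − 4·(x - 8)] / [(-11)·(x - 8)] = -26(x + 3) / ((-11)(x - 8)).
So |(2x + 10)/(x - 8) + 4/11| = 26|x + 3| / (11·|x − 8|).
Require δ ≤ 11/2, so |x − 8| ≥ |-11| − |x + 3| > 11 − 11/2 = 11/2.
Hence |(2x + 10)/(x - 8) + 4/11| < 26|x + 3|/(11·(11/2)) = (52/121)|x + 3|, which is < ε once |x + 3| < (121/52)ε.
Take δ = min(11/2, (121/52)ε). Then 0 < |x + 3| < δ forces both bounds, so |(2x + 10)/(x - 8) + 4/11| < ε.

δ = min(11/2, (121/52)ε)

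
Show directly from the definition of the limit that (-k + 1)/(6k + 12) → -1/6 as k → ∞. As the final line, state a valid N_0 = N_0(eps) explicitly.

N_0 = (1/2)/eps

Let eps > 0. For k ≥ 1, |(-k + 1)/(6k + 12) + 1/6| = |18|/(6(6k + 12)) = 18/(6(6k + 12)).
Since 6k + 12 ≥ 6k for k ≥ 1, this is ≤ 18/(6·6k) = (1/2)/k.
So |(-k + 1)/(6k + 12) + 1/6| < eps whenever k > (1/2)/eps.
Take N_0 = (1/2)/eps. If k > N_0 then |(-k + 1)/(6k + 12) + 1/6| ≤ (1/2)/k < eps.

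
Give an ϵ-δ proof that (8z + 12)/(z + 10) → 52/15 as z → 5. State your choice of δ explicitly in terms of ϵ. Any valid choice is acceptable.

δ = min(15/2, (225/136)ϵ)

Suppose ϵ > 0. We want δ > 0 with 0 < |z − 5| < δ ⇒ |(8z + 12)/(z + 10) − (52/15)| < ϵ.
Combining over a common denominator, (8z + 12)/(z + 10) − (52/15) = [(8z + 12)·15 − 52·(z + 10)] / [15·(z + 10)] = 68(z − 5) / (15(z + 10)).
So |(8z + 12)/(z + 10) − (52/15)| = 68|z − 5| / (15·|z + 10|).
Require δ ≤ 15/2, so |z + 10| ≥ |15| − |z − 5| > 15 − 15/2 = 15/2.
Hence |(8z + 12)/(z + 10) − (52/15)| < 68|z − 5|/(15·(15/2)) = (136/225)|z − 5|, which is < ϵ once |z − 5| < (225/136)ϵ.
Take δ = min(15/2, (225/136)ϵ). Then 0 < |z − 5| < δ forces both bounds, so |(8z + 12)/(z + 10) − (52/15)| < ϵ.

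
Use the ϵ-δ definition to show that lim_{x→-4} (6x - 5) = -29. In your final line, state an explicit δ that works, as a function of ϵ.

Suppose ϵ > 0. We need δ > 0 so that 0 < |x + 4| < δ implies |(6x - 5) + 29| < ϵ.
|(6x - 5) + 29| = |6x + 24| = 6|x + 4|.
Thus it suffices that |x + 4| < ϵ/6.
Choosing δ = ϵ/6 gives |(6x - 5) + 29| = 6|x + 4| < ϵ whenever |x + 4| < δ.

δ = ϵ/6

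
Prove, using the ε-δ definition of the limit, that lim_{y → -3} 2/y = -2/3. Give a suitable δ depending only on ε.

Let ε > 0. We seek δ > 0 such that 0 < |y + 3| < δ implies |2/y + 2/3| < ε.
|2/y + 2/3| = 2·|-3 − y|/(3·|y|) = 2|y + 3|/(3|y|).
Restrict δ ≤ 3/2. Then |y + 3| < 3/2 gives |y| > 3/2, so 3|y| > 9/2.
Then |2/y + 2/3| < 2|y + 3|/(9/2), which is < ε when |y + 3| < (9/4)ε.
Take δ = min(3/2, (9/4)ε). Then 0 < |y + 3| < δ gives both |y + 3| < 3/2 and |y + 3| < (9/4)ε, so |2/y + 2/3| < ε.

δ = min(3/2, (9/4)ε)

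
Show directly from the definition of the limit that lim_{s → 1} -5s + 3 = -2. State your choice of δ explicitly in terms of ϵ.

δ = ϵ/5

Fix ϵ > 0. We need δ > 0 so that 0 < |s − 1| < δ implies |(-5s + 3) + 2| < ϵ.
Since (-5s + 3) + 2 = -5(s − 1), we have |(-5s + 3) + 2| = 5|s − 1|.
Thus it suffices that |s − 1| < ϵ/5.
Choosing δ = ϵ/5 gives |(-5s + 3) + 2| = 5|s − 1| < ϵ whenever |s − 1| < δ.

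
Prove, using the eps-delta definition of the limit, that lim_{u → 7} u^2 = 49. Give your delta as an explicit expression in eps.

delta = min(1, eps/15)

Let eps > 0. We seek delta > 0 with 0 < |u − 7| < delta ⇒ |u^2 − 49| < eps.
Factor: u^2 − 49 = (u − 7)(u + 7), so |u^2 − 49| = |u − 7|·|u + 7|.
Restrict delta ≤ 1. Then |u − 7| < 1 gives |u| < 8, so by the triangle inequality |u + 7| ≤ 8 + 7 = 15.
Hence |u^2 − 49| ≤ 15|u − 7|, which is < eps once |u − 7| < eps/15.
Take delta = min(1, eps/15). If 0 < |u − 7| < delta then both bounds hold and |u^2 − 49| ≤ 15|u − 7| < 15·(eps/15) = eps.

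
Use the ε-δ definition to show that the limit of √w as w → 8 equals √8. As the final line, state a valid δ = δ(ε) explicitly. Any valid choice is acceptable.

δ = min(8, √8·ε)

Suppose ε > 0. We want δ > 0 such that 0 < |w − 8| < δ implies |√w − √8| < ε.
Rationalise: √w − √8 = (w − 8)/(√w + √8), so |√w − √8| = |w − 8|/(√w + √8).
Restrict δ ≤ 8 so that |w − 8| < 8 forces w > 0, and then √w + √8 > √8.
Hence |√w − √8| < |w − 8|/√8, which is < ε once |w − 8| < √8·ε.
Take δ = min(8, √8·ε). If 0 < |w − 8| < δ then w > 0 and |√w − √8| < |w − 8|/√8 < ε.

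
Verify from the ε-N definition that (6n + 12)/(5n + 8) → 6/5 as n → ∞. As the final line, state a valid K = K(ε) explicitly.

Fix ε > 0. For n ≥ 1, |(6n + 12)/(5n + 8) − (6/5)| = |12|/(5(5n + 8)) = 12/(5(5n + 8)).
Since 5n + 8 ≥ 5n for n ≥ 1, this is ≤ 12/(5·5n) = (12/25)/n.
So |(6n + 12)/(5n + 8) − (6/5)| < ε whenever n > (12/25)/ε.
Take K = (12/25)/ε. If n > K then |(6n + 12)/(5n + 8) − (6/5)| ≤ (12/25)/n < ε.

K = (12/25)/ε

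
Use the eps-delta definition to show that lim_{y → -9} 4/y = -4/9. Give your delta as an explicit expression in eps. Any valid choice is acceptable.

Fix eps > 0. We seek delta > 0 such that 0 < |y + 9| < delta implies |4/y + 4/9| < eps.
|4/y + 4/9| = 4·|-9 − y|/(9·|y|) = 4|y + 9|/(9|y|).
Restrict delta ≤ 9/2. Then |y + 9| < 9/2 gives |y| > 9/2, so 9|y| > 81/2.
Then |4/y + 4/9| < 4|y + 9|/(81/2), which is < eps when |y + 9| < (81/8)eps.
Take delta = min(9/2, (81/8)eps). Then 0 < |y + 9| < delta gives both |y + 9| < 9/2 and |y + 9| < (81/8)eps, so |4/y + 4/9| < eps.

delta = min(9/2, (81/8)eps)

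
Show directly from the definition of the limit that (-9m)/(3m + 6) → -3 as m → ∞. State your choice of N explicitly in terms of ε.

N = 6/ε

Suppose ε > 0. For m ≥ 1, |(-9m)/(3m + 6) + 3| = |54|/(3(3m + 6)) = 54/(3(3m + 6)).
Since 3m + 6 ≥ 3m for m ≥ 1, this is ≤ 54/(3·3m) = 6/m.
So |(-9m)/(3m + 6) + 3| < ε whenever m > 6/ε.
Take N = 6/ε. If m > N then |(-9m)/(3m + 6) + 3| ≤ 6/m < ε.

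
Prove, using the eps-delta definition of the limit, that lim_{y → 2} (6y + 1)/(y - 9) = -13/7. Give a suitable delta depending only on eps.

Suppose eps > 0. We want delta > 0 with 0 < |y − 2| < delta ⇒ |(6y + 1)/(y - 9) + 13/7| < eps.
Combining over a common denominator, (6y + 1)/(y - 9) + 13/7 = [(6y + 1)·(-7) − 13·(y - 9)] / [(-7)·(y - 9)] = -55(y − 2) / ((-7)(y - 9)).
So |(6y + 1)/(y - 9) + 13/7| = 55|y − 2| / (7·|y − 9|).
Restrict delta ≤ 7/2. Then |y − 2| < 7/2 gives |y − 9| = |(y − 2) + (-7)| ≥ 7 − 7/2 = 7/2.
Hence |(6y + 1)/(y - 9) + 13/7| < 55|y − 2|/(7·(7/2)) = (110/49)|y − 2|, which is < eps once |y − 2| < (49/110)eps.
Take delta = min(7/2, (49/110)eps). Then 0 < |y − 2| < delta forces both bounds, so |(6y + 1)/(y - 9) + 13/7| < eps.

delta = min(7/2, (49/110)eps)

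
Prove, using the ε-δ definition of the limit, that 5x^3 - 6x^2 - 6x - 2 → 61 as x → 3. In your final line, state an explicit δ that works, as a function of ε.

δ = min(1, ε/137)

Let ε > 0. We want δ > 0 such that 0 < |x − 3| < δ implies |(5x^3 - 6x^2 - 6x - 2) − 61| < ε.
(5x^3 - 6x^2 - 6x - 2) − 61 = 5x^3 - 6x^2 - 6x - 63 = (x − 3)(5x^2 + 9x + 21).
So |(5x^3 - 6x^2 - 6x - 2) − 61| = |x − 3|·|5x^2 + 9x + 21|.
Assume first that |x − 3| < 1, so |x| < 4. Then |5x^2 + 9x + 21| ≤ 5·4^2 + 9·4 + 21 = 137.
Hence |(5x^3 - 6x^2 - 6x - 2) − 61| ≤ 137|x − 3| < ε provided |x − 3| < ε/137.
Take δ = min(1, ε/137). Then 0 < |x − 3| < δ gives both |x − 3| < 1 and |x − 3| < ε/137, so |(5x^3 - 6x^2 - 6x - 2) − 61| < ε.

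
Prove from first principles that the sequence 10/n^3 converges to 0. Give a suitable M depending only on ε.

Fix ε > 0. For n ≥ 1, |10/n^3 − 0| = 10/n^3.
10/n^3 < ε ⇔ n^3 > 10/ε ⇔ n > (10/ε)^{1/3}.
Take M = (10/ε)^{1/3}. Then n > M implies 10/n^3 < ε.

M = (10/ε)^{1/3}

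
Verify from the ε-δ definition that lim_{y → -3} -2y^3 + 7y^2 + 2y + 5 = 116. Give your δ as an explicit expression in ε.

δ = min(2, ε/152)

Fix ε > 0. We want δ > 0 such that 0 < |y + 3| < δ implies |(-2y^3 + 7y^2 + 2y + 5) − 116| < ε.
(-2y^3 + 7y^2 + 2y + 5) − 116 = -2y^3 + 7y^2 + 2y - 111 = (y + 3)(-2y^2 + 13y - 37).
So |(-2y^3 + 7y^2 + 2y + 5) − 116| = |y + 3|·|-2y^2 + 13y - 37|.
Require δ ≤ 2. Then |y + 3| < 2 gives |y| < 5, and by the triangle inequality |-2y^2 + 13y - 37| ≤ 2·5^2 + 13·5 + 37 = 152.
Hence |(-2y^3 + 7y^2 + 2y + 5) − 116| ≤ 152|y + 3| < ε provided |y + 3| < ε/152.
Take δ = min(2, ε/152). Then 0 < |y + 3| < δ gives both |y + 3| < 2 and |y + 3| < ε/152, so |(-2y^3 + 7y^2 + 2y + 5) − 116| < ε.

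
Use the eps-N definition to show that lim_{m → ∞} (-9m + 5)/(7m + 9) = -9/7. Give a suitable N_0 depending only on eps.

N_0 = (116/49)/eps

Let eps > 0 be given. For m ≥ 1, |(-9m + 5)/(7m + 9) + 9/7| = |116|/(7(7m + 9)) = 116/(7(7m + 9)).
Since 7m + 9 ≥ 7m for m ≥ 1, this is ≤ 116/(7·7m) = (116/49)/m.
So |(-9m + 5)/(7m + 9) + 9/7| < eps whenever m > (116/49)/eps.
Take N_0 = (116/49)/eps. If m > N_0 then |(-9m + 5)/(7m + 9) + 9/7| ≤ (116/49)/m < eps.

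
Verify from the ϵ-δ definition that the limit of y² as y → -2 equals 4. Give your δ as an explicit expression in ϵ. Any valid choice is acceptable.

Suppose ϵ > 0. We seek δ > 0 with 0 < |y + 2| < δ ⇒ |y² − 4| < ϵ.
Factor: y² − 4 = (y + 2)(y - 2), so |y² − 4| = |y + 2|·|y - 2|.
Impose δ ≤ 2 so that |y| < 4; then |y - 2| ≤ 6.
Hence |y² − 4| ≤ 6|y + 2|, which is < ϵ once |y + 2| < ϵ/6.
Take δ = min(2, ϵ/6). If 0 < |y + 2| < δ then both bounds hold and |y² − 4| ≤ 6|y + 2| < 6·(ϵ/6) = ϵ.

δ = min(2, ϵ/6)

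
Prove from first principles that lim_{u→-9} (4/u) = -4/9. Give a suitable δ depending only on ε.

Fix ε > 0. We seek δ > 0 such that 0 < |u + 9| < δ implies |4/u + 4/9| < ε.
|4/u + 4/9| = 4·|-9 − u|/(9·|u|) = 4|u + 9|/(9|u|).
Require δ ≤ 9/2 so that |u| > 9 − 9/2 = 9/2, hence 9|u| > 81/2.
Then |4/u + 4/9| < 4|u + 9|/(81/2), which is < ε when |u + 9| < (81/8)ε.
Take δ = min(9/2, (81/8)ε). Then 0 < |u + 9| < δ gives both |u + 9| < 9/2 and |u + 9| < (81/8)ε, so |4/u + 4/9| < ε.

δ = min(9/2, (81/8)ε)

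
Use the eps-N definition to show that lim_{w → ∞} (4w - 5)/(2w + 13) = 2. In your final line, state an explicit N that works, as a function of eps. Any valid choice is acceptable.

N = (31/2)/eps

Let eps > 0 be given. We seek N > 0 such that w > N implies |(4w - 5)/(2w + 13) − 2| < eps.
(4w - 5)/(2w + 13) − 2 = (2(4w - 5) − 4(2w + 13)) / (2(2w + 13)) = -62/(2(2w + 13)).
For w > 0 we have 2w + 13 > 2w, so |(4w - 5)/(2w + 13) − 2| = 62/(2(2w + 13)) < 62/(2·2w) = (31/2)/w.
Thus |(4w - 5)/(2w + 13) − 2| < eps whenever w > (31/2)/eps.
Take N = (31/2)/eps. If w > N then |(4w - 5)/(2w + 13) − 2| < (31/2)/w < eps.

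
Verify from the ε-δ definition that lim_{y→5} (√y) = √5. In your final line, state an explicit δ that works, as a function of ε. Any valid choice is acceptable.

Suppose ε > 0. We want δ > 0 such that 0 < |y − 5| < δ implies |√y − √5| < ε.
Rationalise: √y − √5 = (y − 5)/(√y + √5), so |√y − √5| = |y − 5|/(√y + √5).
Restrict δ ≤ 5 so that |y − 5| < 5 forces y > 0, and then √y + √5 > √5.
Hence |√y − √5| < |y − 5|/√5, which is < ε once |y − 5| < √5·ε.
Take δ = min(5, √5·ε). If 0 < |y − 5| < δ then y > 0 and |√y − √5| < |y − 5|/√5 < ε.

δ = min(5, √5·ε)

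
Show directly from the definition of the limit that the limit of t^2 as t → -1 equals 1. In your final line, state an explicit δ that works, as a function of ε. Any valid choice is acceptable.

δ = min(2, ε/4)

Let ε > 0 be given. We seek δ > 0 with 0 < |t + 1| < δ ⇒ |t^2 − 1| < ε.
Factor: t^2 − 1 = (t + 1)(t - 1), so |t^2 − 1| = |t + 1|·|t - 1|.
Restrict δ ≤ 2. Then |t + 1| < 2 gives |t| < 3, so by the triangle inequality |t - 1| ≤ 3 + 1 = 4.
Hence |t^2 − 1| ≤ 4|t + 1|, which is < ε once |t + 1| < ε/4.
Take δ = min(2, ε/4). If 0 < |t + 1| < δ then both bounds hold and |t^2 − 1| ≤ 4|t + 1| < 4·(ε/4) = ε.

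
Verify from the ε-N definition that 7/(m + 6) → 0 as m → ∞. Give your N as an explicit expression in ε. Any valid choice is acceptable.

N = 7/ε

Let ε > 0. For m ≥ 1, |7/(m + 6) − 0| = 7/(m + 6) ≤ 7/m.
We need 7/m < ε, i.e. m > 7/ε.
Take N = 7/ε. If m > N then |7/(m + 6)| ≤ 7/m < ε.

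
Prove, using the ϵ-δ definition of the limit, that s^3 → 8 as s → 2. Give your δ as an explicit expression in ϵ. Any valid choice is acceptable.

Let ϵ > 0. We seek δ > 0 with 0 < |s − 2| < δ ⇒ |s^3 − 8| < ϵ.
Factor: s^3 − 8 = (s − 2)(s^2 + 2s + 4), so |s^3 − 8| = |s − 2|·|s^2 + 2s + 4|.
Impose δ ≤ 2 so that |s| < 4; then |s^2 + 2s + 4| ≤ 28.
Hence |s^3 − 8| ≤ 28|s − 2|, which is < ϵ once |s − 2| < ϵ/28.
Take δ = min(2, ϵ/28). If 0 < |s − 2| < δ then both bounds hold and |s^3 − 8| ≤ 28|s − 2| < 28·(ϵ/28) = ϵ.

δ = min(2, ϵ/28)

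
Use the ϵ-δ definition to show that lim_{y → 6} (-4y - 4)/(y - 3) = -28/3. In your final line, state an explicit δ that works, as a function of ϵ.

Let ϵ > 0. We want δ > 0 with 0 < |y − 6| < δ ⇒ |(-4y - 4)/(y - 3) + 28/3| < ϵ.
Combining over a common denominator, (-4y - 4)/(y - 3) + 28/3 = [(-4y - 4)·3 − (-28)·(y - 3)] / [3·(y - 3)] = 16(y − 6) / (3(y - 3)).
So |(-4y - 4)/(y - 3) + 28/3| = 16|y − 6| / (3·|y − 3|).
Restrict δ ≤ 3/2. Then |y − 6| < 3/2 gives |y − 3| = |(y − 6) + 3| ≥ 3 − 3/2 = 3/2.
Hence |(-4y - 4)/(y - 3) + 28/3| < 16|y − 6|/(3·(3/2)) = (32/9)|y − 6|, which is < ϵ once |y − 6| < (9/32)ϵ.
Take δ = min(3/2, (9/32)ϵ). Then 0 < |y − 6| < δ forces both bounds, so |(-4y - 4)/(y - 3) + 28/3| < ϵ.

δ = min(3/2, (9/32)ϵ)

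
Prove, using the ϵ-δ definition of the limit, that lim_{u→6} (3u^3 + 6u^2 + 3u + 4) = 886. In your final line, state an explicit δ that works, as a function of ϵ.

δ = min(2, ϵ/531)

Let ϵ > 0. We want δ > 0 such that 0 < |u − 6| < δ implies |(3u^3 + 6u^2 + 3u + 4) − 886| < ϵ.
(3u^3 + 6u^2 + 3u + 4) − 886 = 3u^3 + 6u^2 + 3u - 882 = (u − 6)(3u^2 + 24u + 147).
So |(3u^3 + 6u^2 + 3u + 4) − 886| = |u − 6|·|3u^2 + 24u + 147|.
Require δ ≤ 2. Then |u − 6| < 2 gives |u| < 8, and by the triangle inequality |3u^2 + 24u + 147| ≤ 3·8^2 + 24·8 + 147 = 531.
Hence |(3u^3 + 6u^2 + 3u + 4) − 886| ≤ 531|u − 6| < ϵ provided |u − 6| < ϵ/531.
Take δ = min(2, ϵ/531). Then 0 < |u − 6| < δ gives both |u − 6| < 2 and |u − 6| < ϵ/531, so |(3u^3 + 6u^2 + 3u + 4) − 886| < ϵ.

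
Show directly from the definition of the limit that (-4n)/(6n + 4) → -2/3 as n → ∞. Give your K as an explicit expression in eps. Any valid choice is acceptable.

K = (4/9)/eps

Suppose eps > 0. For n ≥ 1, |(-4n)/(6n + 4) + 2/3| = |16|/(6(6n + 4)) = 16/(6(6n + 4)).
Since 6n + 4 ≥ 6n for n ≥ 1, this is ≤ 16/(6·6n) = (4/9)/n.
So |(-4n)/(6n + 4) + 2/3| < eps whenever n > (4/9)/eps.
Take K = (4/9)/eps. If n > K then |(-4n)/(6n + 4) + 2/3| ≤ (4/9)/n < eps.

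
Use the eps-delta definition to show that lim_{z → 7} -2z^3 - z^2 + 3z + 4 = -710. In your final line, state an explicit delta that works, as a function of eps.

Fix eps > 0. We want delta > 0 such that 0 < |z − 7| < delta implies |(-2z^3 - z^2 + 3z + 4) + 710| < eps.
(-2z^3 - z^2 + 3z + 4) + 710 = -2z^3 - z^2 + 3z + 714 = (z − 7)(-2z^2 - 15z - 102).
So |(-2z^3 - z^2 + 3z + 4) + 710| = |z − 7|·|-2z^2 - 15z - 102|.
Assume first that |z − 7| < 1, so |z| < 8. Then |-2z^2 - 15z - 102| ≤ 2·8^2 + 15·8 + 102 = 350.
Hence |(-2z^3 - z^2 + 3z + 4) + 710| ≤ 350|z − 7| < eps provided |z − 7| < eps/350.
Choosing delta = min(1, eps/350) ensures both conditions, hence |(-2z^3 - z^2 + 3z + 4) + 710| < eps.

delta = min(1, eps/350)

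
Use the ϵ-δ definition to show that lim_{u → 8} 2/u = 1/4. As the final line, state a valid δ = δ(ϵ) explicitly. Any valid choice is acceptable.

Fix ϵ > 0. We seek δ > 0 such that 0 < |u − 8| < δ implies |2/u − (1/4)| < ϵ.
|2/u − (1/4)| = 2·|8 − u|/(8·|u|) = 2|u − 8|/(8|u|).
Restrict δ ≤ 4. Then |u − 8| < 4 gives |u| > 4, so 8|u| > 32.
Then |2/u − (1/4)| < 2|u − 8|/32, which is < ϵ when |u − 8| < 16ϵ.
Take δ = min(4, 16ϵ). Then 0 < |u − 8| < δ gives both |u − 8| < 4 and |u − 8| < 16ϵ, so |2/u − (1/4)| < ϵ.

δ = min(4, 16ϵ)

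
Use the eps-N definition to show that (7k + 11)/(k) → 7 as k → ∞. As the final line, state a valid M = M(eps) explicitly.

M = 11/eps

Suppose eps > 0. For k ≥ 1, |(7k + 11)/(k) − 7| = |11|/((k)) = 11/((k)).
Since k ≥ k for k ≥ 1, this is ≤ 11/(k) = 11/k.
So |(7k + 11)/(k) − 7| < eps whenever k > 11/eps.
Take M = 11/eps. If k > M then |(7k + 11)/(k) − 7| ≤ 11/k < eps.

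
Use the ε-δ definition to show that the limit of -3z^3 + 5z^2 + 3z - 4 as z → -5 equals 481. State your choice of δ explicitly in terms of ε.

δ = min(2, ε/384)

Let ε > 0 be given. We want δ > 0 such that 0 < |z + 5| < δ implies |(-3z^3 + 5z^2 + 3z - 4) − 481| < ε.
(-3z^3 + 5z^2 + 3z - 4) − 481 = -3z^3 + 5z^2 + 3z - 485 = (z + 5)(-3z^2 + 20z - 97).
So |(-3z^3 + 5z^2 + 3z - 4) − 481| = |z + 5|·|-3z^2 + 20z - 97|.
Require δ ≤ 2. Then |z + 5| < 2 gives |z| < 7, and by the triangle inequality |-3z^2 + 20z - 97| ≤ 3·7^2 + 20·7 + 97 = 384.
Hence |(-3z^3 + 5z^2 + 3z - 4) − 481| ≤ 384|z + 5| < ε provided |z + 5| < ε/384.
Take δ = min(2, ε/384). Then 0 < |z + 5| < δ gives both |z + 5| < 2 and |z + 5| < ε/384, so |(-3z^3 + 5z^2 + 3z - 4) − 481| < ε.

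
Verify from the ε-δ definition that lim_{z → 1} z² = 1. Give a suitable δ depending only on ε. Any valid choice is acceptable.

δ = min(1, ε/3)

Fix ε > 0. We seek δ > 0 with 0 < |z − 1| < δ ⇒ |z² − 1| < ε.
Factor: z² − 1 = (z − 1)(z + 1), so |z² − 1| = |z − 1|·|z + 1|.
Impose δ ≤ 1 so that |z| < 2; then |z + 1| ≤ 3.
Hence |z² − 1| ≤ 3|z − 1|, which is < ε once |z − 1| < ε/3.
Take δ = min(1, ε/3). If 0 < |z − 1| < δ then both bounds hold and |z² − 1| ≤ 3|z − 1| < 3·(ε/3) = ε.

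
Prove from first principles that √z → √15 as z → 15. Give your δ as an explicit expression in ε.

δ = min(15, √15·ε)

Fix ε > 0. We want δ > 0 such that 0 < |z − 15| < δ implies |√z − √15| < ε.
Multiplying by the conjugate, |√z − √15| = |z − 15|/(√z + √15).
Restrict δ ≤ 15 so that |z − 15| < 15 forces z > 0, and then √z + √15 > √15.
Hence |√z − √15| < |z − 15|/√15, which is < ε once |z − 15| < √15·ε.
Take δ = min(15, √15·ε). If 0 < |z − 15| < δ then z > 0 and |√z − √15| < |z − 15|/√15 < ε.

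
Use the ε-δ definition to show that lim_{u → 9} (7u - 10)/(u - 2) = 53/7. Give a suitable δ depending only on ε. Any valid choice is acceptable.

δ = min(7/2, (49/8)ε)

Let ε > 0. We want δ > 0 with 0 < |u − 9| < δ ⇒ |(7u - 10)/(u - 2) − (53/7)| < ε.
Combining over a common denominator, (7u - 10)/(u - 2) − (53/7) = [(7u - 10)·7 − 53·(u - 2)] / [7·(u - 2)] = -4(u − 9) / (7(u - 2)).
So |(7u - 10)/(u - 2) − (53/7)| = 4|u − 9| / (7·|u − 2|).
Require δ ≤ 7/2, so |u − 2| ≥ |7| − |u − 9| > 7 − 7/2 = 7/2.
Hence |(7u - 10)/(u - 2) − (53/7)| < 4|u − 9|/(7·(7/2)) = (8/49)|u − 9|, which is < ε once |u − 9| < (49/8)ε.
Take δ = min(7/2, (49/8)ε). Then 0 < |u − 9| < δ forces both bounds, so |(7u - 10)/(u - 2) − (53/7)| < ε.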